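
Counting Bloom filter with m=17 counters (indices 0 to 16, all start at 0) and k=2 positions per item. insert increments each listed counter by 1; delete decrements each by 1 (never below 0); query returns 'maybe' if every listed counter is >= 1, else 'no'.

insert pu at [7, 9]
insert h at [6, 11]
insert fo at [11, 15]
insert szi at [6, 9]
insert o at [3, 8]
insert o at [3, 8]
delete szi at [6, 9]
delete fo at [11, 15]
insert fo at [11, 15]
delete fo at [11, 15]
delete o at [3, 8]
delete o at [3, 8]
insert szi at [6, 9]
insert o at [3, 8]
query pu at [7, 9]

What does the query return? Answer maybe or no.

Step 1: insert pu at [7, 9] -> counters=[0,0,0,0,0,0,0,1,0,1,0,0,0,0,0,0,0]
Step 2: insert h at [6, 11] -> counters=[0,0,0,0,0,0,1,1,0,1,0,1,0,0,0,0,0]
Step 3: insert fo at [11, 15] -> counters=[0,0,0,0,0,0,1,1,0,1,0,2,0,0,0,1,0]
Step 4: insert szi at [6, 9] -> counters=[0,0,0,0,0,0,2,1,0,2,0,2,0,0,0,1,0]
Step 5: insert o at [3, 8] -> counters=[0,0,0,1,0,0,2,1,1,2,0,2,0,0,0,1,0]
Step 6: insert o at [3, 8] -> counters=[0,0,0,2,0,0,2,1,2,2,0,2,0,0,0,1,0]
Step 7: delete szi at [6, 9] -> counters=[0,0,0,2,0,0,1,1,2,1,0,2,0,0,0,1,0]
Step 8: delete fo at [11, 15] -> counters=[0,0,0,2,0,0,1,1,2,1,0,1,0,0,0,0,0]
Step 9: insert fo at [11, 15] -> counters=[0,0,0,2,0,0,1,1,2,1,0,2,0,0,0,1,0]
Step 10: delete fo at [11, 15] -> counters=[0,0,0,2,0,0,1,1,2,1,0,1,0,0,0,0,0]
Step 11: delete o at [3, 8] -> counters=[0,0,0,1,0,0,1,1,1,1,0,1,0,0,0,0,0]
Step 12: delete o at [3, 8] -> counters=[0,0,0,0,0,0,1,1,0,1,0,1,0,0,0,0,0]
Step 13: insert szi at [6, 9] -> counters=[0,0,0,0,0,0,2,1,0,2,0,1,0,0,0,0,0]
Step 14: insert o at [3, 8] -> counters=[0,0,0,1,0,0,2,1,1,2,0,1,0,0,0,0,0]
Query pu: check counters[7]=1 counters[9]=2 -> maybe

Answer: maybe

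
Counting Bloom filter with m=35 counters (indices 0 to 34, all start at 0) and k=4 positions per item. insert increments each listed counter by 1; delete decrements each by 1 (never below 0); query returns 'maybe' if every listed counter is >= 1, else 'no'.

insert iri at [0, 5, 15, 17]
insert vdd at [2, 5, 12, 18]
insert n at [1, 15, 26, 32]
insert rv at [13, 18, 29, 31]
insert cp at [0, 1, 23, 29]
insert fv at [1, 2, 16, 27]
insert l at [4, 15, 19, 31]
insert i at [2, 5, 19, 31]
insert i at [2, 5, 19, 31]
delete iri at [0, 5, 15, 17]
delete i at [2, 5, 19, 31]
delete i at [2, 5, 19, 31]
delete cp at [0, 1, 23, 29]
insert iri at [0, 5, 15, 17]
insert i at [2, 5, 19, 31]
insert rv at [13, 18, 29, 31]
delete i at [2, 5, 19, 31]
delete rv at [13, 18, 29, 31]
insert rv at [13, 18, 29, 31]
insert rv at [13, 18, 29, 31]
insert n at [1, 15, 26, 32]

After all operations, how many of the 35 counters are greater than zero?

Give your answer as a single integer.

Step 1: insert iri at [0, 5, 15, 17] -> counters=[1,0,0,0,0,1,0,0,0,0,0,0,0,0,0,1,0,1,0,0,0,0,0,0,0,0,0,0,0,0,0,0,0,0,0]
Step 2: insert vdd at [2, 5, 12, 18] -> counters=[1,0,1,0,0,2,0,0,0,0,0,0,1,0,0,1,0,1,1,0,0,0,0,0,0,0,0,0,0,0,0,0,0,0,0]
Step 3: insert n at [1, 15, 26, 32] -> counters=[1,1,1,0,0,2,0,0,0,0,0,0,1,0,0,2,0,1,1,0,0,0,0,0,0,0,1,0,0,0,0,0,1,0,0]
Step 4: insert rv at [13, 18, 29, 31] -> counters=[1,1,1,0,0,2,0,0,0,0,0,0,1,1,0,2,0,1,2,0,0,0,0,0,0,0,1,0,0,1,0,1,1,0,0]
Step 5: insert cp at [0, 1, 23, 29] -> counters=[2,2,1,0,0,2,0,0,0,0,0,0,1,1,0,2,0,1,2,0,0,0,0,1,0,0,1,0,0,2,0,1,1,0,0]
Step 6: insert fv at [1, 2, 16, 27] -> counters=[2,3,2,0,0,2,0,0,0,0,0,0,1,1,0,2,1,1,2,0,0,0,0,1,0,0,1,1,0,2,0,1,1,0,0]
Step 7: insert l at [4, 15, 19, 31] -> counters=[2,3,2,0,1,2,0,0,0,0,0,0,1,1,0,3,1,1,2,1,0,0,0,1,0,0,1,1,0,2,0,2,1,0,0]
Step 8: insert i at [2, 5, 19, 31] -> counters=[2,3,3,0,1,3,0,0,0,0,0,0,1,1,0,3,1,1,2,2,0,0,0,1,0,0,1,1,0,2,0,3,1,0,0]
Step 9: insert i at [2, 5, 19, 31] -> counters=[2,3,4,0,1,4,0,0,0,0,0,0,1,1,0,3,1,1,2,3,0,0,0,1,0,0,1,1,0,2,0,4,1,0,0]
Step 10: delete iri at [0, 5, 15, 17] -> counters=[1,3,4,0,1,3,0,0,0,0,0,0,1,1,0,2,1,0,2,3,0,0,0,1,0,0,1,1,0,2,0,4,1,0,0]
Step 11: delete i at [2, 5, 19, 31] -> counters=[1,3,3,0,1,2,0,0,0,0,0,0,1,1,0,2,1,0,2,2,0,0,0,1,0,0,1,1,0,2,0,3,1,0,0]
Step 12: delete i at [2, 5, 19, 31] -> counters=[1,3,2,0,1,1,0,0,0,0,0,0,1,1,0,2,1,0,2,1,0,0,0,1,0,0,1,1,0,2,0,2,1,0,0]
Step 13: delete cp at [0, 1, 23, 29] -> counters=[0,2,2,0,1,1,0,0,0,0,0,0,1,1,0,2,1,0,2,1,0,0,0,0,0,0,1,1,0,1,0,2,1,0,0]
Step 14: insert iri at [0, 5, 15, 17] -> counters=[1,2,2,0,1,2,0,0,0,0,0,0,1,1,0,3,1,1,2,1,0,0,0,0,0,0,1,1,0,1,0,2,1,0,0]
Step 15: insert i at [2, 5, 19, 31] -> counters=[1,2,3,0,1,3,0,0,0,0,0,0,1,1,0,3,1,1,2,2,0,0,0,0,0,0,1,1,0,1,0,3,1,0,0]
Step 16: insert rv at [13, 18, 29, 31] -> counters=[1,2,3,0,1,3,0,0,0,0,0,0,1,2,0,3,1,1,3,2,0,0,0,0,0,0,1,1,0,2,0,4,1,0,0]
Step 17: delete i at [2, 5, 19, 31] -> counters=[1,2,2,0,1,2,0,0,0,0,0,0,1,2,0,3,1,1,3,1,0,0,0,0,0,0,1,1,0,2,0,3,1,0,0]
Step 18: delete rv at [13, 18, 29, 31] -> counters=[1,2,2,0,1,2,0,0,0,0,0,0,1,1,0,3,1,1,2,1,0,0,0,0,0,0,1,1,0,1,0,2,1,0,0]
Step 19: insert rv at [13, 18, 29, 31] -> counters=[1,2,2,0,1,2,0,0,0,0,0,0,1,2,0,3,1,1,3,1,0,0,0,0,0,0,1,1,0,2,0,3,1,0,0]
Step 20: insert rv at [13, 18, 29, 31] -> counters=[1,2,2,0,1,2,0,0,0,0,0,0,1,3,0,3,1,1,4,1,0,0,0,0,0,0,1,1,0,3,0,4,1,0,0]
Step 21: insert n at [1, 15, 26, 32] -> counters=[1,3,2,0,1,2,0,0,0,0,0,0,1,3,0,4,1,1,4,1,0,0,0,0,0,0,2,1,0,3,0,4,2,0,0]
Final counters=[1,3,2,0,1,2,0,0,0,0,0,0,1,3,0,4,1,1,4,1,0,0,0,0,0,0,2,1,0,3,0,4,2,0,0] -> 17 nonzero

Answer: 17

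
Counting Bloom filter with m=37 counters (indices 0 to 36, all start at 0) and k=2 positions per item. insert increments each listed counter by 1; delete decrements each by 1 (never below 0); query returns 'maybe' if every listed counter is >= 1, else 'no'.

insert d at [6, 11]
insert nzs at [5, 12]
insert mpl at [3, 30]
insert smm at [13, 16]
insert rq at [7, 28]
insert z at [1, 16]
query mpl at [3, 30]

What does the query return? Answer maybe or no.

Answer: maybe

Derivation:
Step 1: insert d at [6, 11] -> counters=[0,0,0,0,0,0,1,0,0,0,0,1,0,0,0,0,0,0,0,0,0,0,0,0,0,0,0,0,0,0,0,0,0,0,0,0,0]
Step 2: insert nzs at [5, 12] -> counters=[0,0,0,0,0,1,1,0,0,0,0,1,1,0,0,0,0,0,0,0,0,0,0,0,0,0,0,0,0,0,0,0,0,0,0,0,0]
Step 3: insert mpl at [3, 30] -> counters=[0,0,0,1,0,1,1,0,0,0,0,1,1,0,0,0,0,0,0,0,0,0,0,0,0,0,0,0,0,0,1,0,0,0,0,0,0]
Step 4: insert smm at [13, 16] -> counters=[0,0,0,1,0,1,1,0,0,0,0,1,1,1,0,0,1,0,0,0,0,0,0,0,0,0,0,0,0,0,1,0,0,0,0,0,0]
Step 5: insert rq at [7, 28] -> counters=[0,0,0,1,0,1,1,1,0,0,0,1,1,1,0,0,1,0,0,0,0,0,0,0,0,0,0,0,1,0,1,0,0,0,0,0,0]
Step 6: insert z at [1, 16] -> counters=[0,1,0,1,0,1,1,1,0,0,0,1,1,1,0,0,2,0,0,0,0,0,0,0,0,0,0,0,1,0,1,0,0,0,0,0,0]
Query mpl: check counters[3]=1 counters[30]=1 -> maybe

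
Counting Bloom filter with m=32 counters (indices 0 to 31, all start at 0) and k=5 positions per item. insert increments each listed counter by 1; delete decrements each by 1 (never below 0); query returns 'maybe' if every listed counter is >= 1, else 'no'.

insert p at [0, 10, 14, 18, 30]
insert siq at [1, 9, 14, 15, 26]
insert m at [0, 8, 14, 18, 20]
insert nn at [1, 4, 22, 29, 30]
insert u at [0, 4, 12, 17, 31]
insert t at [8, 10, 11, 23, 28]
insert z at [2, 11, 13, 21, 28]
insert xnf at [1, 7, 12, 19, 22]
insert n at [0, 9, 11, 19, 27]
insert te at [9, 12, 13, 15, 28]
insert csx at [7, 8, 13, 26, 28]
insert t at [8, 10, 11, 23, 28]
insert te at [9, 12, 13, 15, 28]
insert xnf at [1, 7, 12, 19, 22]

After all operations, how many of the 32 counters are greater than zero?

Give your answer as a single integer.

Answer: 26

Derivation:
Step 1: insert p at [0, 10, 14, 18, 30] -> counters=[1,0,0,0,0,0,0,0,0,0,1,0,0,0,1,0,0,0,1,0,0,0,0,0,0,0,0,0,0,0,1,0]
Step 2: insert siq at [1, 9, 14, 15, 26] -> counters=[1,1,0,0,0,0,0,0,0,1,1,0,0,0,2,1,0,0,1,0,0,0,0,0,0,0,1,0,0,0,1,0]
Step 3: insert m at [0, 8, 14, 18, 20] -> counters=[2,1,0,0,0,0,0,0,1,1,1,0,0,0,3,1,0,0,2,0,1,0,0,0,0,0,1,0,0,0,1,0]
Step 4: insert nn at [1, 4, 22, 29, 30] -> counters=[2,2,0,0,1,0,0,0,1,1,1,0,0,0,3,1,0,0,2,0,1,0,1,0,0,0,1,0,0,1,2,0]
Step 5: insert u at [0, 4, 12, 17, 31] -> counters=[3,2,0,0,2,0,0,0,1,1,1,0,1,0,3,1,0,1,2,0,1,0,1,0,0,0,1,0,0,1,2,1]
Step 6: insert t at [8, 10, 11, 23, 28] -> counters=[3,2,0,0,2,0,0,0,2,1,2,1,1,0,3,1,0,1,2,0,1,0,1,1,0,0,1,0,1,1,2,1]
Step 7: insert z at [2, 11, 13, 21, 28] -> counters=[3,2,1,0,2,0,0,0,2,1,2,2,1,1,3,1,0,1,2,0,1,1,1,1,0,0,1,0,2,1,2,1]
Step 8: insert xnf at [1, 7, 12, 19, 22] -> counters=[3,3,1,0,2,0,0,1,2,1,2,2,2,1,3,1,0,1,2,1,1,1,2,1,0,0,1,0,2,1,2,1]
Step 9: insert n at [0, 9, 11, 19, 27] -> counters=[4,3,1,0,2,0,0,1,2,2,2,3,2,1,3,1,0,1,2,2,1,1,2,1,0,0,1,1,2,1,2,1]
Step 10: insert te at [9, 12, 13, 15, 28] -> counters=[4,3,1,0,2,0,0,1,2,3,2,3,3,2,3,2,0,1,2,2,1,1,2,1,0,0,1,1,3,1,2,1]
Step 11: insert csx at [7, 8, 13, 26, 28] -> counters=[4,3,1,0,2,0,0,2,3,3,2,3,3,3,3,2,0,1,2,2,1,1,2,1,0,0,2,1,4,1,2,1]
Step 12: insert t at [8, 10, 11, 23, 28] -> counters=[4,3,1,0,2,0,0,2,4,3,3,4,3,3,3,2,0,1,2,2,1,1,2,2,0,0,2,1,5,1,2,1]
Step 13: insert te at [9, 12, 13, 15, 28] -> counters=[4,3,1,0,2,0,0,2,4,4,3,4,4,4,3,3,0,1,2,2,1,1,2,2,0,0,2,1,6,1,2,1]
Step 14: insert xnf at [1, 7, 12, 19, 22] -> counters=[4,4,1,0,2,0,0,3,4,4,3,4,5,4,3,3,0,1,2,3,1,1,3,2,0,0,2,1,6,1,2,1]
Final counters=[4,4,1,0,2,0,0,3,4,4,3,4,5,4,3,3,0,1,2,3,1,1,3,2,0,0,2,1,6,1,2,1] -> 26 nonzero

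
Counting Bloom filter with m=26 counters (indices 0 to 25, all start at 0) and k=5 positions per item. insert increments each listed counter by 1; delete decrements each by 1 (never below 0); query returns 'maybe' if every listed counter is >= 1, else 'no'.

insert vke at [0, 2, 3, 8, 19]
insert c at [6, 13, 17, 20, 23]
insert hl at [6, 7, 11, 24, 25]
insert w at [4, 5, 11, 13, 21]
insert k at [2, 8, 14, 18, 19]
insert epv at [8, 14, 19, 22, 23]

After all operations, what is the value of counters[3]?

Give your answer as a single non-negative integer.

Step 1: insert vke at [0, 2, 3, 8, 19] -> counters=[1,0,1,1,0,0,0,0,1,0,0,0,0,0,0,0,0,0,0,1,0,0,0,0,0,0]
Step 2: insert c at [6, 13, 17, 20, 23] -> counters=[1,0,1,1,0,0,1,0,1,0,0,0,0,1,0,0,0,1,0,1,1,0,0,1,0,0]
Step 3: insert hl at [6, 7, 11, 24, 25] -> counters=[1,0,1,1,0,0,2,1,1,0,0,1,0,1,0,0,0,1,0,1,1,0,0,1,1,1]
Step 4: insert w at [4, 5, 11, 13, 21] -> counters=[1,0,1,1,1,1,2,1,1,0,0,2,0,2,0,0,0,1,0,1,1,1,0,1,1,1]
Step 5: insert k at [2, 8, 14, 18, 19] -> counters=[1,0,2,1,1,1,2,1,2,0,0,2,0,2,1,0,0,1,1,2,1,1,0,1,1,1]
Step 6: insert epv at [8, 14, 19, 22, 23] -> counters=[1,0,2,1,1,1,2,1,3,0,0,2,0,2,2,0,0,1,1,3,1,1,1,2,1,1]
Final counters=[1,0,2,1,1,1,2,1,3,0,0,2,0,2,2,0,0,1,1,3,1,1,1,2,1,1] -> counters[3]=1

Answer: 1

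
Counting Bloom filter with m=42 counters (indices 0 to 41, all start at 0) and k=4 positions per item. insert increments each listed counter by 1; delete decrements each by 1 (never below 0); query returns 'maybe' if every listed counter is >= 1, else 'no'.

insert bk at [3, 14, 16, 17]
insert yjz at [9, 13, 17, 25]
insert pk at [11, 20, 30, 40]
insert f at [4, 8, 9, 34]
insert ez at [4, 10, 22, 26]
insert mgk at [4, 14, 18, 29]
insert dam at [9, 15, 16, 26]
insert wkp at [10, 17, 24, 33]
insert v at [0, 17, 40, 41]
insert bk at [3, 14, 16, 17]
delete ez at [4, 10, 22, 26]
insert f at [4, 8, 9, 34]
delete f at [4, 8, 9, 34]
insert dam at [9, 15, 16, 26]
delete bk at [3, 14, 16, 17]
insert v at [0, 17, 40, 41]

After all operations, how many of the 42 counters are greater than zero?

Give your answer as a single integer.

Step 1: insert bk at [3, 14, 16, 17] -> counters=[0,0,0,1,0,0,0,0,0,0,0,0,0,0,1,0,1,1,0,0,0,0,0,0,0,0,0,0,0,0,0,0,0,0,0,0,0,0,0,0,0,0]
Step 2: insert yjz at [9, 13, 17, 25] -> counters=[0,0,0,1,0,0,0,0,0,1,0,0,0,1,1,0,1,2,0,0,0,0,0,0,0,1,0,0,0,0,0,0,0,0,0,0,0,0,0,0,0,0]
Step 3: insert pk at [11, 20, 30, 40] -> counters=[0,0,0,1,0,0,0,0,0,1,0,1,0,1,1,0,1,2,0,0,1,0,0,0,0,1,0,0,0,0,1,0,0,0,0,0,0,0,0,0,1,0]
Step 4: insert f at [4, 8, 9, 34] -> counters=[0,0,0,1,1,0,0,0,1,2,0,1,0,1,1,0,1,2,0,0,1,0,0,0,0,1,0,0,0,0,1,0,0,0,1,0,0,0,0,0,1,0]
Step 5: insert ez at [4, 10, 22, 26] -> counters=[0,0,0,1,2,0,0,0,1,2,1,1,0,1,1,0,1,2,0,0,1,0,1,0,0,1,1,0,0,0,1,0,0,0,1,0,0,0,0,0,1,0]
Step 6: insert mgk at [4, 14, 18, 29] -> counters=[0,0,0,1,3,0,0,0,1,2,1,1,0,1,2,0,1,2,1,0,1,0,1,0,0,1,1,0,0,1,1,0,0,0,1,0,0,0,0,0,1,0]
Step 7: insert dam at [9, 15, 16, 26] -> counters=[0,0,0,1,3,0,0,0,1,3,1,1,0,1,2,1,2,2,1,0,1,0,1,0,0,1,2,0,0,1,1,0,0,0,1,0,0,0,0,0,1,0]
Step 8: insert wkp at [10, 17, 24, 33] -> counters=[0,0,0,1,3,0,0,0,1,3,2,1,0,1,2,1,2,3,1,0,1,0,1,0,1,1,2,0,0,1,1,0,0,1,1,0,0,0,0,0,1,0]
Step 9: insert v at [0, 17, 40, 41] -> counters=[1,0,0,1,3,0,0,0,1,3,2,1,0,1,2,1,2,4,1,0,1,0,1,0,1,1,2,0,0,1,1,0,0,1,1,0,0,0,0,0,2,1]
Step 10: insert bk at [3, 14, 16, 17] -> counters=[1,0,0,2,3,0,0,0,1,3,2,1,0,1,3,1,3,5,1,0,1,0,1,0,1,1,2,0,0,1,1,0,0,1,1,0,0,0,0,0,2,1]
Step 11: delete ez at [4, 10, 22, 26] -> counters=[1,0,0,2,2,0,0,0,1,3,1,1,0,1,3,1,3,5,1,0,1,0,0,0,1,1,1,0,0,1,1,0,0,1,1,0,0,0,0,0,2,1]
Step 12: insert f at [4, 8, 9, 34] -> counters=[1,0,0,2,3,0,0,0,2,4,1,1,0,1,3,1,3,5,1,0,1,0,0,0,1,1,1,0,0,1,1,0,0,1,2,0,0,0,0,0,2,1]
Step 13: delete f at [4, 8, 9, 34] -> counters=[1,0,0,2,2,0,0,0,1,3,1,1,0,1,3,1,3,5,1,0,1,0,0,0,1,1,1,0,0,1,1,0,0,1,1,0,0,0,0,0,2,1]
Step 14: insert dam at [9, 15, 16, 26] -> counters=[1,0,0,2,2,0,0,0,1,4,1,1,0,1,3,2,4,5,1,0,1,0,0,0,1,1,2,0,0,1,1,0,0,1,1,0,0,0,0,0,2,1]
Step 15: delete bk at [3, 14, 16, 17] -> counters=[1,0,0,1,2,0,0,0,1,4,1,1,0,1,2,2,3,4,1,0,1,0,0,0,1,1,2,0,0,1,1,0,0,1,1,0,0,0,0,0,2,1]
Step 16: insert v at [0, 17, 40, 41] -> counters=[2,0,0,1,2,0,0,0,1,4,1,1,0,1,2,2,3,5,1,0,1,0,0,0,1,1,2,0,0,1,1,0,0,1,1,0,0,0,0,0,3,2]
Final counters=[2,0,0,1,2,0,0,0,1,4,1,1,0,1,2,2,3,5,1,0,1,0,0,0,1,1,2,0,0,1,1,0,0,1,1,0,0,0,0,0,3,2] -> 23 nonzero

Answer: 23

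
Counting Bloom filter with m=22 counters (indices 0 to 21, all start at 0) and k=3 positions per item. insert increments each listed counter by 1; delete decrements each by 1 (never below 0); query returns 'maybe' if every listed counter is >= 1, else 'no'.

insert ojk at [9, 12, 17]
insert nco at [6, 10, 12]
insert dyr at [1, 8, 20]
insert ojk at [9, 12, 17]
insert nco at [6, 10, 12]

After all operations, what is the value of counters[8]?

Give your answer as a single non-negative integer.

Answer: 1

Derivation:
Step 1: insert ojk at [9, 12, 17] -> counters=[0,0,0,0,0,0,0,0,0,1,0,0,1,0,0,0,0,1,0,0,0,0]
Step 2: insert nco at [6, 10, 12] -> counters=[0,0,0,0,0,0,1,0,0,1,1,0,2,0,0,0,0,1,0,0,0,0]
Step 3: insert dyr at [1, 8, 20] -> counters=[0,1,0,0,0,0,1,0,1,1,1,0,2,0,0,0,0,1,0,0,1,0]
Step 4: insert ojk at [9, 12, 17] -> counters=[0,1,0,0,0,0,1,0,1,2,1,0,3,0,0,0,0,2,0,0,1,0]
Step 5: insert nco at [6, 10, 12] -> counters=[0,1,0,0,0,0,2,0,1,2,2,0,4,0,0,0,0,2,0,0,1,0]
Final counters=[0,1,0,0,0,0,2,0,1,2,2,0,4,0,0,0,0,2,0,0,1,0] -> counters[8]=1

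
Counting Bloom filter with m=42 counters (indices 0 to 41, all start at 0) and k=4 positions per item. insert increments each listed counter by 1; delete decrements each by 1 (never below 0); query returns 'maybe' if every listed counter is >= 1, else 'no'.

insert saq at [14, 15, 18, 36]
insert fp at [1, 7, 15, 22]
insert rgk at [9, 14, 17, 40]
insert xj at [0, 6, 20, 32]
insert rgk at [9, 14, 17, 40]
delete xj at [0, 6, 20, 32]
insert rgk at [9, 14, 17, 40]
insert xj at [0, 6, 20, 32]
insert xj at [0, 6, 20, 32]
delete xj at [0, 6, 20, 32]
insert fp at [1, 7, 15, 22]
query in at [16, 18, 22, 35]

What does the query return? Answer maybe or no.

Step 1: insert saq at [14, 15, 18, 36] -> counters=[0,0,0,0,0,0,0,0,0,0,0,0,0,0,1,1,0,0,1,0,0,0,0,0,0,0,0,0,0,0,0,0,0,0,0,0,1,0,0,0,0,0]
Step 2: insert fp at [1, 7, 15, 22] -> counters=[0,1,0,0,0,0,0,1,0,0,0,0,0,0,1,2,0,0,1,0,0,0,1,0,0,0,0,0,0,0,0,0,0,0,0,0,1,0,0,0,0,0]
Step 3: insert rgk at [9, 14, 17, 40] -> counters=[0,1,0,0,0,0,0,1,0,1,0,0,0,0,2,2,0,1,1,0,0,0,1,0,0,0,0,0,0,0,0,0,0,0,0,0,1,0,0,0,1,0]
Step 4: insert xj at [0, 6, 20, 32] -> counters=[1,1,0,0,0,0,1,1,0,1,0,0,0,0,2,2,0,1,1,0,1,0,1,0,0,0,0,0,0,0,0,0,1,0,0,0,1,0,0,0,1,0]
Step 5: insert rgk at [9, 14, 17, 40] -> counters=[1,1,0,0,0,0,1,1,0,2,0,0,0,0,3,2,0,2,1,0,1,0,1,0,0,0,0,0,0,0,0,0,1,0,0,0,1,0,0,0,2,0]
Step 6: delete xj at [0, 6, 20, 32] -> counters=[0,1,0,0,0,0,0,1,0,2,0,0,0,0,3,2,0,2,1,0,0,0,1,0,0,0,0,0,0,0,0,0,0,0,0,0,1,0,0,0,2,0]
Step 7: insert rgk at [9, 14, 17, 40] -> counters=[0,1,0,0,0,0,0,1,0,3,0,0,0,0,4,2,0,3,1,0,0,0,1,0,0,0,0,0,0,0,0,0,0,0,0,0,1,0,0,0,3,0]
Step 8: insert xj at [0, 6, 20, 32] -> counters=[1,1,0,0,0,0,1,1,0,3,0,0,0,0,4,2,0,3,1,0,1,0,1,0,0,0,0,0,0,0,0,0,1,0,0,0,1,0,0,0,3,0]
Step 9: insert xj at [0, 6, 20, 32] -> counters=[2,1,0,0,0,0,2,1,0,3,0,0,0,0,4,2,0,3,1,0,2,0,1,0,0,0,0,0,0,0,0,0,2,0,0,0,1,0,0,0,3,0]
Step 10: delete xj at [0, 6, 20, 32] -> counters=[1,1,0,0,0,0,1,1,0,3,0,0,0,0,4,2,0,3,1,0,1,0,1,0,0,0,0,0,0,0,0,0,1,0,0,0,1,0,0,0,3,0]
Step 11: insert fp at [1, 7, 15, 22] -> counters=[1,2,0,0,0,0,1,2,0,3,0,0,0,0,4,3,0,3,1,0,1,0,2,0,0,0,0,0,0,0,0,0,1,0,0,0,1,0,0,0,3,0]
Query in: check counters[16]=0 counters[18]=1 counters[22]=2 counters[35]=0 -> no

Answer: no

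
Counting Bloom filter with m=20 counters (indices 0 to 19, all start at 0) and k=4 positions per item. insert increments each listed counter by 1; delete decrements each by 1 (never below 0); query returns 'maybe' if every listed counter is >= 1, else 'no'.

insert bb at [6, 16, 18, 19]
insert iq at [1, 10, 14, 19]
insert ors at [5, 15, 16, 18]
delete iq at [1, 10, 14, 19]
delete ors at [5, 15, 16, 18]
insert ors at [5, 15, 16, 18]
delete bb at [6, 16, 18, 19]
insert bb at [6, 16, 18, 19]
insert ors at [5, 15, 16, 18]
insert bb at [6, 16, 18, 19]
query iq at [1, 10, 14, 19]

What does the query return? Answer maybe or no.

Step 1: insert bb at [6, 16, 18, 19] -> counters=[0,0,0,0,0,0,1,0,0,0,0,0,0,0,0,0,1,0,1,1]
Step 2: insert iq at [1, 10, 14, 19] -> counters=[0,1,0,0,0,0,1,0,0,0,1,0,0,0,1,0,1,0,1,2]
Step 3: insert ors at [5, 15, 16, 18] -> counters=[0,1,0,0,0,1,1,0,0,0,1,0,0,0,1,1,2,0,2,2]
Step 4: delete iq at [1, 10, 14, 19] -> counters=[0,0,0,0,0,1,1,0,0,0,0,0,0,0,0,1,2,0,2,1]
Step 5: delete ors at [5, 15, 16, 18] -> counters=[0,0,0,0,0,0,1,0,0,0,0,0,0,0,0,0,1,0,1,1]
Step 6: insert ors at [5, 15, 16, 18] -> counters=[0,0,0,0,0,1,1,0,0,0,0,0,0,0,0,1,2,0,2,1]
Step 7: delete bb at [6, 16, 18, 19] -> counters=[0,0,0,0,0,1,0,0,0,0,0,0,0,0,0,1,1,0,1,0]
Step 8: insert bb at [6, 16, 18, 19] -> counters=[0,0,0,0,0,1,1,0,0,0,0,0,0,0,0,1,2,0,2,1]
Step 9: insert ors at [5, 15, 16, 18] -> counters=[0,0,0,0,0,2,1,0,0,0,0,0,0,0,0,2,3,0,3,1]
Step 10: insert bb at [6, 16, 18, 19] -> counters=[0,0,0,0,0,2,2,0,0,0,0,0,0,0,0,2,4,0,4,2]
Query iq: check counters[1]=0 counters[10]=0 counters[14]=0 counters[19]=2 -> no

Answer: no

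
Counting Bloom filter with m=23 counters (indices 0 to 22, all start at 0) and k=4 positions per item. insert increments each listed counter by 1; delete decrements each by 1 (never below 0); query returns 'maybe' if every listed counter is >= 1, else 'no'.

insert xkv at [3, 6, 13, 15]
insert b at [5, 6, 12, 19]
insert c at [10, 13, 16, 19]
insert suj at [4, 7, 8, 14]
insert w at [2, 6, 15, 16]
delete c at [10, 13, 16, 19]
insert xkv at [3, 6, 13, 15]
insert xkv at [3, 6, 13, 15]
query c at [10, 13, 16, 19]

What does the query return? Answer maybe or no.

Step 1: insert xkv at [3, 6, 13, 15] -> counters=[0,0,0,1,0,0,1,0,0,0,0,0,0,1,0,1,0,0,0,0,0,0,0]
Step 2: insert b at [5, 6, 12, 19] -> counters=[0,0,0,1,0,1,2,0,0,0,0,0,1,1,0,1,0,0,0,1,0,0,0]
Step 3: insert c at [10, 13, 16, 19] -> counters=[0,0,0,1,0,1,2,0,0,0,1,0,1,2,0,1,1,0,0,2,0,0,0]
Step 4: insert suj at [4, 7, 8, 14] -> counters=[0,0,0,1,1,1,2,1,1,0,1,0,1,2,1,1,1,0,0,2,0,0,0]
Step 5: insert w at [2, 6, 15, 16] -> counters=[0,0,1,1,1,1,3,1,1,0,1,0,1,2,1,2,2,0,0,2,0,0,0]
Step 6: delete c at [10, 13, 16, 19] -> counters=[0,0,1,1,1,1,3,1,1,0,0,0,1,1,1,2,1,0,0,1,0,0,0]
Step 7: insert xkv at [3, 6, 13, 15] -> counters=[0,0,1,2,1,1,4,1,1,0,0,0,1,2,1,3,1,0,0,1,0,0,0]
Step 8: insert xkv at [3, 6, 13, 15] -> counters=[0,0,1,3,1,1,5,1,1,0,0,0,1,3,1,4,1,0,0,1,0,0,0]
Query c: check counters[10]=0 counters[13]=3 counters[16]=1 counters[19]=1 -> no

Answer: no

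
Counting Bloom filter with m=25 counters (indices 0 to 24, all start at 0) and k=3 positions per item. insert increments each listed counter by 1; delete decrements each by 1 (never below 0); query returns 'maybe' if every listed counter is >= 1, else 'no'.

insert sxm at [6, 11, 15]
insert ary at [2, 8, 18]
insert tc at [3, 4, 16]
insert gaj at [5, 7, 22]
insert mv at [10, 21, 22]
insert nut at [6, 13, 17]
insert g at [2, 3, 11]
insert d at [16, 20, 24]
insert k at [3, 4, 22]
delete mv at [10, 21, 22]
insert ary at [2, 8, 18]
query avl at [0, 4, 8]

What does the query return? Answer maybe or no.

Answer: no

Derivation:
Step 1: insert sxm at [6, 11, 15] -> counters=[0,0,0,0,0,0,1,0,0,0,0,1,0,0,0,1,0,0,0,0,0,0,0,0,0]
Step 2: insert ary at [2, 8, 18] -> counters=[0,0,1,0,0,0,1,0,1,0,0,1,0,0,0,1,0,0,1,0,0,0,0,0,0]
Step 3: insert tc at [3, 4, 16] -> counters=[0,0,1,1,1,0,1,0,1,0,0,1,0,0,0,1,1,0,1,0,0,0,0,0,0]
Step 4: insert gaj at [5, 7, 22] -> counters=[0,0,1,1,1,1,1,1,1,0,0,1,0,0,0,1,1,0,1,0,0,0,1,0,0]
Step 5: insert mv at [10, 21, 22] -> counters=[0,0,1,1,1,1,1,1,1,0,1,1,0,0,0,1,1,0,1,0,0,1,2,0,0]
Step 6: insert nut at [6, 13, 17] -> counters=[0,0,1,1,1,1,2,1,1,0,1,1,0,1,0,1,1,1,1,0,0,1,2,0,0]
Step 7: insert g at [2, 3, 11] -> counters=[0,0,2,2,1,1,2,1,1,0,1,2,0,1,0,1,1,1,1,0,0,1,2,0,0]
Step 8: insert d at [16, 20, 24] -> counters=[0,0,2,2,1,1,2,1,1,0,1,2,0,1,0,1,2,1,1,0,1,1,2,0,1]
Step 9: insert k at [3, 4, 22] -> counters=[0,0,2,3,2,1,2,1,1,0,1,2,0,1,0,1,2,1,1,0,1,1,3,0,1]
Step 10: delete mv at [10, 21, 22] -> counters=[0,0,2,3,2,1,2,1,1,0,0,2,0,1,0,1,2,1,1,0,1,0,2,0,1]
Step 11: insert ary at [2, 8, 18] -> counters=[0,0,3,3,2,1,2,1,2,0,0,2,0,1,0,1,2,1,2,0,1,0,2,0,1]
Query avl: check counters[0]=0 counters[4]=2 counters[8]=2 -> no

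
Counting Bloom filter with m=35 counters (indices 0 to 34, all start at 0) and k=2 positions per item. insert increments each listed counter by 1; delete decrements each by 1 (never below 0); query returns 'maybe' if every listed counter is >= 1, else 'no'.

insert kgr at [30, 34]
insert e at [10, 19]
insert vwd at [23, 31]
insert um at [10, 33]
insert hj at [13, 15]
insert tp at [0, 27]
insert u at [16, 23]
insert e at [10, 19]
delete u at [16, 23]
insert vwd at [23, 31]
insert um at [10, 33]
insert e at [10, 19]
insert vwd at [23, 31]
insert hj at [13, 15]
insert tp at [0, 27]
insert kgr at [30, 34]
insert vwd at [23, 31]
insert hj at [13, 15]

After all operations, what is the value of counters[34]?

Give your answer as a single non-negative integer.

Step 1: insert kgr at [30, 34] -> counters=[0,0,0,0,0,0,0,0,0,0,0,0,0,0,0,0,0,0,0,0,0,0,0,0,0,0,0,0,0,0,1,0,0,0,1]
Step 2: insert e at [10, 19] -> counters=[0,0,0,0,0,0,0,0,0,0,1,0,0,0,0,0,0,0,0,1,0,0,0,0,0,0,0,0,0,0,1,0,0,0,1]
Step 3: insert vwd at [23, 31] -> counters=[0,0,0,0,0,0,0,0,0,0,1,0,0,0,0,0,0,0,0,1,0,0,0,1,0,0,0,0,0,0,1,1,0,0,1]
Step 4: insert um at [10, 33] -> counters=[0,0,0,0,0,0,0,0,0,0,2,0,0,0,0,0,0,0,0,1,0,0,0,1,0,0,0,0,0,0,1,1,0,1,1]
Step 5: insert hj at [13, 15] -> counters=[0,0,0,0,0,0,0,0,0,0,2,0,0,1,0,1,0,0,0,1,0,0,0,1,0,0,0,0,0,0,1,1,0,1,1]
Step 6: insert tp at [0, 27] -> counters=[1,0,0,0,0,0,0,0,0,0,2,0,0,1,0,1,0,0,0,1,0,0,0,1,0,0,0,1,0,0,1,1,0,1,1]
Step 7: insert u at [16, 23] -> counters=[1,0,0,0,0,0,0,0,0,0,2,0,0,1,0,1,1,0,0,1,0,0,0,2,0,0,0,1,0,0,1,1,0,1,1]
Step 8: insert e at [10, 19] -> counters=[1,0,0,0,0,0,0,0,0,0,3,0,0,1,0,1,1,0,0,2,0,0,0,2,0,0,0,1,0,0,1,1,0,1,1]
Step 9: delete u at [16, 23] -> counters=[1,0,0,0,0,0,0,0,0,0,3,0,0,1,0,1,0,0,0,2,0,0,0,1,0,0,0,1,0,0,1,1,0,1,1]
Step 10: insert vwd at [23, 31] -> counters=[1,0,0,0,0,0,0,0,0,0,3,0,0,1,0,1,0,0,0,2,0,0,0,2,0,0,0,1,0,0,1,2,0,1,1]
Step 11: insert um at [10, 33] -> counters=[1,0,0,0,0,0,0,0,0,0,4,0,0,1,0,1,0,0,0,2,0,0,0,2,0,0,0,1,0,0,1,2,0,2,1]
Step 12: insert e at [10, 19] -> counters=[1,0,0,0,0,0,0,0,0,0,5,0,0,1,0,1,0,0,0,3,0,0,0,2,0,0,0,1,0,0,1,2,0,2,1]
Step 13: insert vwd at [23, 31] -> counters=[1,0,0,0,0,0,0,0,0,0,5,0,0,1,0,1,0,0,0,3,0,0,0,3,0,0,0,1,0,0,1,3,0,2,1]
Step 14: insert hj at [13, 15] -> counters=[1,0,0,0,0,0,0,0,0,0,5,0,0,2,0,2,0,0,0,3,0,0,0,3,0,0,0,1,0,0,1,3,0,2,1]
Step 15: insert tp at [0, 27] -> counters=[2,0,0,0,0,0,0,0,0,0,5,0,0,2,0,2,0,0,0,3,0,0,0,3,0,0,0,2,0,0,1,3,0,2,1]
Step 16: insert kgr at [30, 34] -> counters=[2,0,0,0,0,0,0,0,0,0,5,0,0,2,0,2,0,0,0,3,0,0,0,3,0,0,0,2,0,0,2,3,0,2,2]
Step 17: insert vwd at [23, 31] -> counters=[2,0,0,0,0,0,0,0,0,0,5,0,0,2,0,2,0,0,0,3,0,0,0,4,0,0,0,2,0,0,2,4,0,2,2]
Step 18: insert hj at [13, 15] -> counters=[2,0,0,0,0,0,0,0,0,0,5,0,0,3,0,3,0,0,0,3,0,0,0,4,0,0,0,2,0,0,2,4,0,2,2]
Final counters=[2,0,0,0,0,0,0,0,0,0,5,0,0,3,0,3,0,0,0,3,0,0,0,4,0,0,0,2,0,0,2,4,0,2,2] -> counters[34]=2

Answer: 2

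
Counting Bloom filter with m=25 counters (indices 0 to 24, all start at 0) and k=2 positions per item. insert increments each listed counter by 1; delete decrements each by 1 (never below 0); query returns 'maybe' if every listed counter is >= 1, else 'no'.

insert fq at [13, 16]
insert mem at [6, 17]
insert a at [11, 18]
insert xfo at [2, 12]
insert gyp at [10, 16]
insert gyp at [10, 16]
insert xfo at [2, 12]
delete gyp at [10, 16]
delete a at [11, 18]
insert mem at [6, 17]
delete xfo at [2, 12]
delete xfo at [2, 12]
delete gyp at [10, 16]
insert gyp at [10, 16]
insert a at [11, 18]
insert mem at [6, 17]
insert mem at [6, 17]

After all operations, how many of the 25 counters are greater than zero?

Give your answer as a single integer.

Step 1: insert fq at [13, 16] -> counters=[0,0,0,0,0,0,0,0,0,0,0,0,0,1,0,0,1,0,0,0,0,0,0,0,0]
Step 2: insert mem at [6, 17] -> counters=[0,0,0,0,0,0,1,0,0,0,0,0,0,1,0,0,1,1,0,0,0,0,0,0,0]
Step 3: insert a at [11, 18] -> counters=[0,0,0,0,0,0,1,0,0,0,0,1,0,1,0,0,1,1,1,0,0,0,0,0,0]
Step 4: insert xfo at [2, 12] -> counters=[0,0,1,0,0,0,1,0,0,0,0,1,1,1,0,0,1,1,1,0,0,0,0,0,0]
Step 5: insert gyp at [10, 16] -> counters=[0,0,1,0,0,0,1,0,0,0,1,1,1,1,0,0,2,1,1,0,0,0,0,0,0]
Step 6: insert gyp at [10, 16] -> counters=[0,0,1,0,0,0,1,0,0,0,2,1,1,1,0,0,3,1,1,0,0,0,0,0,0]
Step 7: insert xfo at [2, 12] -> counters=[0,0,2,0,0,0,1,0,0,0,2,1,2,1,0,0,3,1,1,0,0,0,0,0,0]
Step 8: delete gyp at [10, 16] -> counters=[0,0,2,0,0,0,1,0,0,0,1,1,2,1,0,0,2,1,1,0,0,0,0,0,0]
Step 9: delete a at [11, 18] -> counters=[0,0,2,0,0,0,1,0,0,0,1,0,2,1,0,0,2,1,0,0,0,0,0,0,0]
Step 10: insert mem at [6, 17] -> counters=[0,0,2,0,0,0,2,0,0,0,1,0,2,1,0,0,2,2,0,0,0,0,0,0,0]
Step 11: delete xfo at [2, 12] -> counters=[0,0,1,0,0,0,2,0,0,0,1,0,1,1,0,0,2,2,0,0,0,0,0,0,0]
Step 12: delete xfo at [2, 12] -> counters=[0,0,0,0,0,0,2,0,0,0,1,0,0,1,0,0,2,2,0,0,0,0,0,0,0]
Step 13: delete gyp at [10, 16] -> counters=[0,0,0,0,0,0,2,0,0,0,0,0,0,1,0,0,1,2,0,0,0,0,0,0,0]
Step 14: insert gyp at [10, 16] -> counters=[0,0,0,0,0,0,2,0,0,0,1,0,0,1,0,0,2,2,0,0,0,0,0,0,0]
Step 15: insert a at [11, 18] -> counters=[0,0,0,0,0,0,2,0,0,0,1,1,0,1,0,0,2,2,1,0,0,0,0,0,0]
Step 16: insert mem at [6, 17] -> counters=[0,0,0,0,0,0,3,0,0,0,1,1,0,1,0,0,2,3,1,0,0,0,0,0,0]
Step 17: insert mem at [6, 17] -> counters=[0,0,0,0,0,0,4,0,0,0,1,1,0,1,0,0,2,4,1,0,0,0,0,0,0]
Final counters=[0,0,0,0,0,0,4,0,0,0,1,1,0,1,0,0,2,4,1,0,0,0,0,0,0] -> 7 nonzero

Answer: 7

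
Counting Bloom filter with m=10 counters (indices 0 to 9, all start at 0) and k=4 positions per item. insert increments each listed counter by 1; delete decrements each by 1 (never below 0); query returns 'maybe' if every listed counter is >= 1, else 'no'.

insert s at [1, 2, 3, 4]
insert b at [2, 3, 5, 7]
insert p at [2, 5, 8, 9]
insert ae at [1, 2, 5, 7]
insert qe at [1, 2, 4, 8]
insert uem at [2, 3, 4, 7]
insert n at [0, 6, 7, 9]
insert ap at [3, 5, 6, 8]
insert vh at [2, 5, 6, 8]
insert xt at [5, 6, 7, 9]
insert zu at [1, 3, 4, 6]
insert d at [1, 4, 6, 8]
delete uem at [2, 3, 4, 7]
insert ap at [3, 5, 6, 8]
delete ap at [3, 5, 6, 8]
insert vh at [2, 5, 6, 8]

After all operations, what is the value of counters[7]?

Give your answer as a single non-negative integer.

Step 1: insert s at [1, 2, 3, 4] -> counters=[0,1,1,1,1,0,0,0,0,0]
Step 2: insert b at [2, 3, 5, 7] -> counters=[0,1,2,2,1,1,0,1,0,0]
Step 3: insert p at [2, 5, 8, 9] -> counters=[0,1,3,2,1,2,0,1,1,1]
Step 4: insert ae at [1, 2, 5, 7] -> counters=[0,2,4,2,1,3,0,2,1,1]
Step 5: insert qe at [1, 2, 4, 8] -> counters=[0,3,5,2,2,3,0,2,2,1]
Step 6: insert uem at [2, 3, 4, 7] -> counters=[0,3,6,3,3,3,0,3,2,1]
Step 7: insert n at [0, 6, 7, 9] -> counters=[1,3,6,3,3,3,1,4,2,2]
Step 8: insert ap at [3, 5, 6, 8] -> counters=[1,3,6,4,3,4,2,4,3,2]
Step 9: insert vh at [2, 5, 6, 8] -> counters=[1,3,7,4,3,5,3,4,4,2]
Step 10: insert xt at [5, 6, 7, 9] -> counters=[1,3,7,4,3,6,4,5,4,3]
Step 11: insert zu at [1, 3, 4, 6] -> counters=[1,4,7,5,4,6,5,5,4,3]
Step 12: insert d at [1, 4, 6, 8] -> counters=[1,5,7,5,5,6,6,5,5,3]
Step 13: delete uem at [2, 3, 4, 7] -> counters=[1,5,6,4,4,6,6,4,5,3]
Step 14: insert ap at [3, 5, 6, 8] -> counters=[1,5,6,5,4,7,7,4,6,3]
Step 15: delete ap at [3, 5, 6, 8] -> counters=[1,5,6,4,4,6,6,4,5,3]
Step 16: insert vh at [2, 5, 6, 8] -> counters=[1,5,7,4,4,7,7,4,6,3]
Final counters=[1,5,7,4,4,7,7,4,6,3] -> counters[7]=4

Answer: 4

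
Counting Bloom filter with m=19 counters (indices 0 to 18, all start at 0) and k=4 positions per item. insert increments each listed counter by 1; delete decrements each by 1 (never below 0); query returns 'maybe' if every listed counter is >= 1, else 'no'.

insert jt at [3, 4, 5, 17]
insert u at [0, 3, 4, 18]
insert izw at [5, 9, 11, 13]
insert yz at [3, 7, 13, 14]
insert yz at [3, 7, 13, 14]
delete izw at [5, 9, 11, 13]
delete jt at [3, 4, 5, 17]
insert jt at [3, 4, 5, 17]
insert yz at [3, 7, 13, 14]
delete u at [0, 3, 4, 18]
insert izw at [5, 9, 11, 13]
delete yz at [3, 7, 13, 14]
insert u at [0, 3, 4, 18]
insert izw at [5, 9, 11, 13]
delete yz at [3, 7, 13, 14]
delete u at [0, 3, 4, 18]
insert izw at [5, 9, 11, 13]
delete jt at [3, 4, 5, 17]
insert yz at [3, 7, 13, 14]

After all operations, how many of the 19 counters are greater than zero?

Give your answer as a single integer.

Answer: 7

Derivation:
Step 1: insert jt at [3, 4, 5, 17] -> counters=[0,0,0,1,1,1,0,0,0,0,0,0,0,0,0,0,0,1,0]
Step 2: insert u at [0, 3, 4, 18] -> counters=[1,0,0,2,2,1,0,0,0,0,0,0,0,0,0,0,0,1,1]
Step 3: insert izw at [5, 9, 11, 13] -> counters=[1,0,0,2,2,2,0,0,0,1,0,1,0,1,0,0,0,1,1]
Step 4: insert yz at [3, 7, 13, 14] -> counters=[1,0,0,3,2,2,0,1,0,1,0,1,0,2,1,0,0,1,1]
Step 5: insert yz at [3, 7, 13, 14] -> counters=[1,0,0,4,2,2,0,2,0,1,0,1,0,3,2,0,0,1,1]
Step 6: delete izw at [5, 9, 11, 13] -> counters=[1,0,0,4,2,1,0,2,0,0,0,0,0,2,2,0,0,1,1]
Step 7: delete jt at [3, 4, 5, 17] -> counters=[1,0,0,3,1,0,0,2,0,0,0,0,0,2,2,0,0,0,1]
Step 8: insert jt at [3, 4, 5, 17] -> counters=[1,0,0,4,2,1,0,2,0,0,0,0,0,2,2,0,0,1,1]
Step 9: insert yz at [3, 7, 13, 14] -> counters=[1,0,0,5,2,1,0,3,0,0,0,0,0,3,3,0,0,1,1]
Step 10: delete u at [0, 3, 4, 18] -> counters=[0,0,0,4,1,1,0,3,0,0,0,0,0,3,3,0,0,1,0]
Step 11: insert izw at [5, 9, 11, 13] -> counters=[0,0,0,4,1,2,0,3,0,1,0,1,0,4,3,0,0,1,0]
Step 12: delete yz at [3, 7, 13, 14] -> counters=[0,0,0,3,1,2,0,2,0,1,0,1,0,3,2,0,0,1,0]
Step 13: insert u at [0, 3, 4, 18] -> counters=[1,0,0,4,2,2,0,2,0,1,0,1,0,3,2,0,0,1,1]
Step 14: insert izw at [5, 9, 11, 13] -> counters=[1,0,0,4,2,3,0,2,0,2,0,2,0,4,2,0,0,1,1]
Step 15: delete yz at [3, 7, 13, 14] -> counters=[1,0,0,3,2,3,0,1,0,2,0,2,0,3,1,0,0,1,1]
Step 16: delete u at [0, 3, 4, 18] -> counters=[0,0,0,2,1,3,0,1,0,2,0,2,0,3,1,0,0,1,0]
Step 17: insert izw at [5, 9, 11, 13] -> counters=[0,0,0,2,1,4,0,1,0,3,0,3,0,4,1,0,0,1,0]
Step 18: delete jt at [3, 4, 5, 17] -> counters=[0,0,0,1,0,3,0,1,0,3,0,3,0,4,1,0,0,0,0]
Step 19: insert yz at [3, 7, 13, 14] -> counters=[0,0,0,2,0,3,0,2,0,3,0,3,0,5,2,0,0,0,0]
Final counters=[0,0,0,2,0,3,0,2,0,3,0,3,0,5,2,0,0,0,0] -> 7 nonzero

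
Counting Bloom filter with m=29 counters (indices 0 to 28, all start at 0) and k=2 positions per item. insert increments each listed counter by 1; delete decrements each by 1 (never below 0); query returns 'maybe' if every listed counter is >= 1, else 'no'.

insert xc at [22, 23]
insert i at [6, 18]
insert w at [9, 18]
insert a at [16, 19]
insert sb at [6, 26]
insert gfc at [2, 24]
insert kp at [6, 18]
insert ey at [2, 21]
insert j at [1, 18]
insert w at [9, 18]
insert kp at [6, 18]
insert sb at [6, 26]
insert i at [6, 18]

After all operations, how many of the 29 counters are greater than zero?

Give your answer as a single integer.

Step 1: insert xc at [22, 23] -> counters=[0,0,0,0,0,0,0,0,0,0,0,0,0,0,0,0,0,0,0,0,0,0,1,1,0,0,0,0,0]
Step 2: insert i at [6, 18] -> counters=[0,0,0,0,0,0,1,0,0,0,0,0,0,0,0,0,0,0,1,0,0,0,1,1,0,0,0,0,0]
Step 3: insert w at [9, 18] -> counters=[0,0,0,0,0,0,1,0,0,1,0,0,0,0,0,0,0,0,2,0,0,0,1,1,0,0,0,0,0]
Step 4: insert a at [16, 19] -> counters=[0,0,0,0,0,0,1,0,0,1,0,0,0,0,0,0,1,0,2,1,0,0,1,1,0,0,0,0,0]
Step 5: insert sb at [6, 26] -> counters=[0,0,0,0,0,0,2,0,0,1,0,0,0,0,0,0,1,0,2,1,0,0,1,1,0,0,1,0,0]
Step 6: insert gfc at [2, 24] -> counters=[0,0,1,0,0,0,2,0,0,1,0,0,0,0,0,0,1,0,2,1,0,0,1,1,1,0,1,0,0]
Step 7: insert kp at [6, 18] -> counters=[0,0,1,0,0,0,3,0,0,1,0,0,0,0,0,0,1,0,3,1,0,0,1,1,1,0,1,0,0]
Step 8: insert ey at [2, 21] -> counters=[0,0,2,0,0,0,3,0,0,1,0,0,0,0,0,0,1,0,3,1,0,1,1,1,1,0,1,0,0]
Step 9: insert j at [1, 18] -> counters=[0,1,2,0,0,0,3,0,0,1,0,0,0,0,0,0,1,0,4,1,0,1,1,1,1,0,1,0,0]
Step 10: insert w at [9, 18] -> counters=[0,1,2,0,0,0,3,0,0,2,0,0,0,0,0,0,1,0,5,1,0,1,1,1,1,0,1,0,0]
Step 11: insert kp at [6, 18] -> counters=[0,1,2,0,0,0,4,0,0,2,0,0,0,0,0,0,1,0,6,1,0,1,1,1,1,0,1,0,0]
Step 12: insert sb at [6, 26] -> counters=[0,1,2,0,0,0,5,0,0,2,0,0,0,0,0,0,1,0,6,1,0,1,1,1,1,0,2,0,0]
Step 13: insert i at [6, 18] -> counters=[0,1,2,0,0,0,6,0,0,2,0,0,0,0,0,0,1,0,7,1,0,1,1,1,1,0,2,0,0]
Final counters=[0,1,2,0,0,0,6,0,0,2,0,0,0,0,0,0,1,0,7,1,0,1,1,1,1,0,2,0,0] -> 12 nonzero

Answer: 12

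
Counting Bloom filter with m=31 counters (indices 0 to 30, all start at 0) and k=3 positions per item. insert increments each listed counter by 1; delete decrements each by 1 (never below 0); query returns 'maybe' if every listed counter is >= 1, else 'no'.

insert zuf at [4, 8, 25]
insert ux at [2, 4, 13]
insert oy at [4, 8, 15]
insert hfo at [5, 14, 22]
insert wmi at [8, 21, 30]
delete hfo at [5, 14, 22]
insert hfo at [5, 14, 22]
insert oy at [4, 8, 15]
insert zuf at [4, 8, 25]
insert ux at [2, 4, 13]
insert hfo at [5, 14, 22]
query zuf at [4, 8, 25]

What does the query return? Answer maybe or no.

Step 1: insert zuf at [4, 8, 25] -> counters=[0,0,0,0,1,0,0,0,1,0,0,0,0,0,0,0,0,0,0,0,0,0,0,0,0,1,0,0,0,0,0]
Step 2: insert ux at [2, 4, 13] -> counters=[0,0,1,0,2,0,0,0,1,0,0,0,0,1,0,0,0,0,0,0,0,0,0,0,0,1,0,0,0,0,0]
Step 3: insert oy at [4, 8, 15] -> counters=[0,0,1,0,3,0,0,0,2,0,0,0,0,1,0,1,0,0,0,0,0,0,0,0,0,1,0,0,0,0,0]
Step 4: insert hfo at [5, 14, 22] -> counters=[0,0,1,0,3,1,0,0,2,0,0,0,0,1,1,1,0,0,0,0,0,0,1,0,0,1,0,0,0,0,0]
Step 5: insert wmi at [8, 21, 30] -> counters=[0,0,1,0,3,1,0,0,3,0,0,0,0,1,1,1,0,0,0,0,0,1,1,0,0,1,0,0,0,0,1]
Step 6: delete hfo at [5, 14, 22] -> counters=[0,0,1,0,3,0,0,0,3,0,0,0,0,1,0,1,0,0,0,0,0,1,0,0,0,1,0,0,0,0,1]
Step 7: insert hfo at [5, 14, 22] -> counters=[0,0,1,0,3,1,0,0,3,0,0,0,0,1,1,1,0,0,0,0,0,1,1,0,0,1,0,0,0,0,1]
Step 8: insert oy at [4, 8, 15] -> counters=[0,0,1,0,4,1,0,0,4,0,0,0,0,1,1,2,0,0,0,0,0,1,1,0,0,1,0,0,0,0,1]
Step 9: insert zuf at [4, 8, 25] -> counters=[0,0,1,0,5,1,0,0,5,0,0,0,0,1,1,2,0,0,0,0,0,1,1,0,0,2,0,0,0,0,1]
Step 10: insert ux at [2, 4, 13] -> counters=[0,0,2,0,6,1,0,0,5,0,0,0,0,2,1,2,0,0,0,0,0,1,1,0,0,2,0,0,0,0,1]
Step 11: insert hfo at [5, 14, 22] -> counters=[0,0,2,0,6,2,0,0,5,0,0,0,0,2,2,2,0,0,0,0,0,1,2,0,0,2,0,0,0,0,1]
Query zuf: check counters[4]=6 counters[8]=5 counters[25]=2 -> maybe

Answer: maybe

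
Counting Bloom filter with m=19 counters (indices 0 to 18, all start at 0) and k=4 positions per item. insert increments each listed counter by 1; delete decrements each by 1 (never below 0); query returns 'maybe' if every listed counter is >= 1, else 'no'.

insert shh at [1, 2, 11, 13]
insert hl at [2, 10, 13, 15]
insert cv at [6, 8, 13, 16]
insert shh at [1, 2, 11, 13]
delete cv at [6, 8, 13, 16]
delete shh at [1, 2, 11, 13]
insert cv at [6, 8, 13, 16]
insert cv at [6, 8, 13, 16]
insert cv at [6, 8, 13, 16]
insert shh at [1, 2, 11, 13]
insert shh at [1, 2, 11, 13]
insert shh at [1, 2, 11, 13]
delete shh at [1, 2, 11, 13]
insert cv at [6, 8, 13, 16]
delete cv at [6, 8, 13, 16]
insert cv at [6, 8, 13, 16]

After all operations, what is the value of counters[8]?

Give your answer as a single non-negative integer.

Answer: 4

Derivation:
Step 1: insert shh at [1, 2, 11, 13] -> counters=[0,1,1,0,0,0,0,0,0,0,0,1,0,1,0,0,0,0,0]
Step 2: insert hl at [2, 10, 13, 15] -> counters=[0,1,2,0,0,0,0,0,0,0,1,1,0,2,0,1,0,0,0]
Step 3: insert cv at [6, 8, 13, 16] -> counters=[0,1,2,0,0,0,1,0,1,0,1,1,0,3,0,1,1,0,0]
Step 4: insert shh at [1, 2, 11, 13] -> counters=[0,2,3,0,0,0,1,0,1,0,1,2,0,4,0,1,1,0,0]
Step 5: delete cv at [6, 8, 13, 16] -> counters=[0,2,3,0,0,0,0,0,0,0,1,2,0,3,0,1,0,0,0]
Step 6: delete shh at [1, 2, 11, 13] -> counters=[0,1,2,0,0,0,0,0,0,0,1,1,0,2,0,1,0,0,0]
Step 7: insert cv at [6, 8, 13, 16] -> counters=[0,1,2,0,0,0,1,0,1,0,1,1,0,3,0,1,1,0,0]
Step 8: insert cv at [6, 8, 13, 16] -> counters=[0,1,2,0,0,0,2,0,2,0,1,1,0,4,0,1,2,0,0]
Step 9: insert cv at [6, 8, 13, 16] -> counters=[0,1,2,0,0,0,3,0,3,0,1,1,0,5,0,1,3,0,0]
Step 10: insert shh at [1, 2, 11, 13] -> counters=[0,2,3,0,0,0,3,0,3,0,1,2,0,6,0,1,3,0,0]
Step 11: insert shh at [1, 2, 11, 13] -> counters=[0,3,4,0,0,0,3,0,3,0,1,3,0,7,0,1,3,0,0]
Step 12: insert shh at [1, 2, 11, 13] -> counters=[0,4,5,0,0,0,3,0,3,0,1,4,0,8,0,1,3,0,0]
Step 13: delete shh at [1, 2, 11, 13] -> counters=[0,3,4,0,0,0,3,0,3,0,1,3,0,7,0,1,3,0,0]
Step 14: insert cv at [6, 8, 13, 16] -> counters=[0,3,4,0,0,0,4,0,4,0,1,3,0,8,0,1,4,0,0]
Step 15: delete cv at [6, 8, 13, 16] -> counters=[0,3,4,0,0,0,3,0,3,0,1,3,0,7,0,1,3,0,0]
Step 16: insert cv at [6, 8, 13, 16] -> counters=[0,3,4,0,0,0,4,0,4,0,1,3,0,8,0,1,4,0,0]
Final counters=[0,3,4,0,0,0,4,0,4,0,1,3,0,8,0,1,4,0,0] -> counters[8]=4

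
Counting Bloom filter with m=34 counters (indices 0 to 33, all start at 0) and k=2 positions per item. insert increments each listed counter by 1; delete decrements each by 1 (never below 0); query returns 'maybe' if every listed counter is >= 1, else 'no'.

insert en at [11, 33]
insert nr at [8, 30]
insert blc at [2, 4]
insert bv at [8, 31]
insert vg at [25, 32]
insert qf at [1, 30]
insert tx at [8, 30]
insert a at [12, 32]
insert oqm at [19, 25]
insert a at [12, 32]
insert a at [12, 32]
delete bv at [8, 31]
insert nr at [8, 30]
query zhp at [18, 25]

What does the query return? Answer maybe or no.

Step 1: insert en at [11, 33] -> counters=[0,0,0,0,0,0,0,0,0,0,0,1,0,0,0,0,0,0,0,0,0,0,0,0,0,0,0,0,0,0,0,0,0,1]
Step 2: insert nr at [8, 30] -> counters=[0,0,0,0,0,0,0,0,1,0,0,1,0,0,0,0,0,0,0,0,0,0,0,0,0,0,0,0,0,0,1,0,0,1]
Step 3: insert blc at [2, 4] -> counters=[0,0,1,0,1,0,0,0,1,0,0,1,0,0,0,0,0,0,0,0,0,0,0,0,0,0,0,0,0,0,1,0,0,1]
Step 4: insert bv at [8, 31] -> counters=[0,0,1,0,1,0,0,0,2,0,0,1,0,0,0,0,0,0,0,0,0,0,0,0,0,0,0,0,0,0,1,1,0,1]
Step 5: insert vg at [25, 32] -> counters=[0,0,1,0,1,0,0,0,2,0,0,1,0,0,0,0,0,0,0,0,0,0,0,0,0,1,0,0,0,0,1,1,1,1]
Step 6: insert qf at [1, 30] -> counters=[0,1,1,0,1,0,0,0,2,0,0,1,0,0,0,0,0,0,0,0,0,0,0,0,0,1,0,0,0,0,2,1,1,1]
Step 7: insert tx at [8, 30] -> counters=[0,1,1,0,1,0,0,0,3,0,0,1,0,0,0,0,0,0,0,0,0,0,0,0,0,1,0,0,0,0,3,1,1,1]
Step 8: insert a at [12, 32] -> counters=[0,1,1,0,1,0,0,0,3,0,0,1,1,0,0,0,0,0,0,0,0,0,0,0,0,1,0,0,0,0,3,1,2,1]
Step 9: insert oqm at [19, 25] -> counters=[0,1,1,0,1,0,0,0,3,0,0,1,1,0,0,0,0,0,0,1,0,0,0,0,0,2,0,0,0,0,3,1,2,1]
Step 10: insert a at [12, 32] -> counters=[0,1,1,0,1,0,0,0,3,0,0,1,2,0,0,0,0,0,0,1,0,0,0,0,0,2,0,0,0,0,3,1,3,1]
Step 11: insert a at [12, 32] -> counters=[0,1,1,0,1,0,0,0,3,0,0,1,3,0,0,0,0,0,0,1,0,0,0,0,0,2,0,0,0,0,3,1,4,1]
Step 12: delete bv at [8, 31] -> counters=[0,1,1,0,1,0,0,0,2,0,0,1,3,0,0,0,0,0,0,1,0,0,0,0,0,2,0,0,0,0,3,0,4,1]
Step 13: insert nr at [8, 30] -> counters=[0,1,1,0,1,0,0,0,3,0,0,1,3,0,0,0,0,0,0,1,0,0,0,0,0,2,0,0,0,0,4,0,4,1]
Query zhp: check counters[18]=0 counters[25]=2 -> no

Answer: no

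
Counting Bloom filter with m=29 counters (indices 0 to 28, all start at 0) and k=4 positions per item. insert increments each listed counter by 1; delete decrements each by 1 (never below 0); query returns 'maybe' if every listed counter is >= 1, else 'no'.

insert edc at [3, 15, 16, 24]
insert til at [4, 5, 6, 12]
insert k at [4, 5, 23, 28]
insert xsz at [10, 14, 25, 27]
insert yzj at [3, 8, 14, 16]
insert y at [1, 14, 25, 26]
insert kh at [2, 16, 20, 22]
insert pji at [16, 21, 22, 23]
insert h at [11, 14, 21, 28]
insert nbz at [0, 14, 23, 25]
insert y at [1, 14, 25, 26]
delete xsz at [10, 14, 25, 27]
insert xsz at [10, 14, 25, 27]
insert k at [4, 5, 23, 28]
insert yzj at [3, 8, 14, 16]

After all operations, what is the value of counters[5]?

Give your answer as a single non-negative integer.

Answer: 3

Derivation:
Step 1: insert edc at [3, 15, 16, 24] -> counters=[0,0,0,1,0,0,0,0,0,0,0,0,0,0,0,1,1,0,0,0,0,0,0,0,1,0,0,0,0]
Step 2: insert til at [4, 5, 6, 12] -> counters=[0,0,0,1,1,1,1,0,0,0,0,0,1,0,0,1,1,0,0,0,0,0,0,0,1,0,0,0,0]
Step 3: insert k at [4, 5, 23, 28] -> counters=[0,0,0,1,2,2,1,0,0,0,0,0,1,0,0,1,1,0,0,0,0,0,0,1,1,0,0,0,1]
Step 4: insert xsz at [10, 14, 25, 27] -> counters=[0,0,0,1,2,2,1,0,0,0,1,0,1,0,1,1,1,0,0,0,0,0,0,1,1,1,0,1,1]
Step 5: insert yzj at [3, 8, 14, 16] -> counters=[0,0,0,2,2,2,1,0,1,0,1,0,1,0,2,1,2,0,0,0,0,0,0,1,1,1,0,1,1]
Step 6: insert y at [1, 14, 25, 26] -> counters=[0,1,0,2,2,2,1,0,1,0,1,0,1,0,3,1,2,0,0,0,0,0,0,1,1,2,1,1,1]
Step 7: insert kh at [2, 16, 20, 22] -> counters=[0,1,1,2,2,2,1,0,1,0,1,0,1,0,3,1,3,0,0,0,1,0,1,1,1,2,1,1,1]
Step 8: insert pji at [16, 21, 22, 23] -> counters=[0,1,1,2,2,2,1,0,1,0,1,0,1,0,3,1,4,0,0,0,1,1,2,2,1,2,1,1,1]
Step 9: insert h at [11, 14, 21, 28] -> counters=[0,1,1,2,2,2,1,0,1,0,1,1,1,0,4,1,4,0,0,0,1,2,2,2,1,2,1,1,2]
Step 10: insert nbz at [0, 14, 23, 25] -> counters=[1,1,1,2,2,2,1,0,1,0,1,1,1,0,5,1,4,0,0,0,1,2,2,3,1,3,1,1,2]
Step 11: insert y at [1, 14, 25, 26] -> counters=[1,2,1,2,2,2,1,0,1,0,1,1,1,0,6,1,4,0,0,0,1,2,2,3,1,4,2,1,2]
Step 12: delete xsz at [10, 14, 25, 27] -> counters=[1,2,1,2,2,2,1,0,1,0,0,1,1,0,5,1,4,0,0,0,1,2,2,3,1,3,2,0,2]
Step 13: insert xsz at [10, 14, 25, 27] -> counters=[1,2,1,2,2,2,1,0,1,0,1,1,1,0,6,1,4,0,0,0,1,2,2,3,1,4,2,1,2]
Step 14: insert k at [4, 5, 23, 28] -> counters=[1,2,1,2,3,3,1,0,1,0,1,1,1,0,6,1,4,0,0,0,1,2,2,4,1,4,2,1,3]
Step 15: insert yzj at [3, 8, 14, 16] -> counters=[1,2,1,3,3,3,1,0,2,0,1,1,1,0,7,1,5,0,0,0,1,2,2,4,1,4,2,1,3]
Final counters=[1,2,1,3,3,3,1,0,2,0,1,1,1,0,7,1,5,0,0,0,1,2,2,4,1,4,2,1,3] -> counters[5]=3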